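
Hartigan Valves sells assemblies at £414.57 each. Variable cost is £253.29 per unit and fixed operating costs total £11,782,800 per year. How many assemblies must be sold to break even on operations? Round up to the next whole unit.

Unit CM = price − variable cost = £414.57 − £253.29 = £161.28.
Break-even Q = £11,782,800 / £161.28 = 73,058.04 → 73,059 assemblies.

73,059 assemblies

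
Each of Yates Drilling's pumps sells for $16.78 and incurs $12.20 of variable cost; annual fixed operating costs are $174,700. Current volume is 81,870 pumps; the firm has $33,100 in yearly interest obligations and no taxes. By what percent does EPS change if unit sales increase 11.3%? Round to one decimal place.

+25.3%

Contribution at this volume is 81,870 × $4.58 = $374,964.60.
Subtracting fixed costs: EBIT = $374,964.60 − $174,700 = $200,264.60.
Interest = $33,100.00, so EBIT − I = $167,164.60.
Degree of combined leverage = contribution ÷ (EBIT − I) = $374,964.60 ÷ $167,164.60 = 2.2431.
%ΔEPS = DCL × %ΔSales = 2.2431 × +11.3% = +25.3%.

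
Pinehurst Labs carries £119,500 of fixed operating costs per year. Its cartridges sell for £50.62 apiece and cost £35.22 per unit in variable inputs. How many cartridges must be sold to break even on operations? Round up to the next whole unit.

7,760 cartridges

Unit CM = price − variable cost = £50.62 − £35.22 = £15.40.
Units to break even: £119,500 ÷ £15.40 = 7,759.74, rounded up to 7,760.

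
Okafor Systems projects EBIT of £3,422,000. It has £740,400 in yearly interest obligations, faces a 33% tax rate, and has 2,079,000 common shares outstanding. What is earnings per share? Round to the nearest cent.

£0.86

Interest = £740,400.00, so EBT = £3,422,000 − £740,400.00 = £2,681,600.00.
Net income = £2,681,600.00 × (1 − 0.33) = £1,796,672.00.
Per share: £1,796,672.00 / 2,079,000 shares = £0.86.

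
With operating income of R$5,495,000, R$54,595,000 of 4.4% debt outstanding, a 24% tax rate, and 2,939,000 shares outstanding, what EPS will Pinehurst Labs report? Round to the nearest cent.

R$0.80

Pre-tax income = R$5,495,000 − R$2,402,180.00 = R$3,092,820.00.
Net income = R$3,092,820.00 × (1 − 0.24) = R$2,350,543.20.
Per share: R$2,350,543.20 / 2,939,000 shares = R$0.80.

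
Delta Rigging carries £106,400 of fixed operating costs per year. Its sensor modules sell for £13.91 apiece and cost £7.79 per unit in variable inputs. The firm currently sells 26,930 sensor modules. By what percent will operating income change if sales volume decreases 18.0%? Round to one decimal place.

At 26,930 units, contribution = 26,930 × £6.12 = £164,811.60.
Operating income = contribution − fixed costs = £164,811.60 − £106,400 = £58,411.60.
So DOL = total CM / EBIT = £164,811.60 / £58,411.60 = 2.8216.
So EBIT moves 2.8216 × (-18.0%) = -50.8%.

-50.8%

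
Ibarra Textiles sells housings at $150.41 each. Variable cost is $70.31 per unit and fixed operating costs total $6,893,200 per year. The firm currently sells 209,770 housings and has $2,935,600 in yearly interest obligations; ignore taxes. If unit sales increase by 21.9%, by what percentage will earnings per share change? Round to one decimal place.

At 209,770 units, contribution = 209,770 × $80.10 = $16,802,577.00.
EBIT = $16,802,577.00 − $6,893,200 = $9,909,377.00.
After interest of $2,935,600.00, pre-tax earnings = $6,973,777.00.
Degree of combined leverage = contribution ÷ (EBIT − I) = $16,802,577.00 ÷ $6,973,777.00 = 2.4094.
EPS therefore changes by 2.4094 × (+21.9%) = +52.8%.

+52.8%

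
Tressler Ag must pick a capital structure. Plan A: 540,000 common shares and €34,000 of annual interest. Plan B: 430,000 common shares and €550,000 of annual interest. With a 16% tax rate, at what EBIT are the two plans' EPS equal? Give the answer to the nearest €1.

Set EPS_A = EPS_B: (EBIT − €34,000)(1 − 0.16) ÷ 540,000 = (EBIT − €550,000)(1 − 0.16) ÷ 430,000.
The (1 − t) factor cancels: (EBIT − 34,000) × 430,000 = (EBIT − 550,000) × 540,000.
EBIT × (540,000 − 430,000) = 550,000 × 540,000 − 34,000 × 430,000 = 282,380,000,000, so EBIT = 282,380,000,000 ÷ 110,000 = 2,567,090.91.

€2,567,091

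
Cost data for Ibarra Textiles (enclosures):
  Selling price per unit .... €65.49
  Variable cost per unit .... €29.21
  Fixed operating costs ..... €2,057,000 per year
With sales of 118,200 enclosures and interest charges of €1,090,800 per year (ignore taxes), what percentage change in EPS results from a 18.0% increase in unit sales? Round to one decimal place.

+67.7%

Total contribution margin = 118,200 × €36.28 = €4,288,296.00.
Operating income = contribution − fixed costs = €4,288,296.00 − €2,057,000 = €2,231,296.00.
Interest = €1,090,800.00, so EBIT − I = €1,140,496.00.
DCL = total CM / (EBIT − I) = €4,288,296.00 / €1,140,496.00 = 3.7600.
EPS therefore changes by 3.7600 × (+18.0%) = +67.7%.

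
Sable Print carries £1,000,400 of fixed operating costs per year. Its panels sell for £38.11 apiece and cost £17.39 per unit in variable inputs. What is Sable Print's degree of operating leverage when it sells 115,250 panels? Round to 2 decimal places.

At 115,250 units, contribution = 115,250 × £20.72 = £2,387,980.00.
Operating income = contribution − fixed costs = £2,387,980.00 − £1,000,400 = £1,387,580.00.
DOL = contribution ÷ EBIT = £2,387,980.00 ÷ £1,387,580.00 = 1.7210.

1.72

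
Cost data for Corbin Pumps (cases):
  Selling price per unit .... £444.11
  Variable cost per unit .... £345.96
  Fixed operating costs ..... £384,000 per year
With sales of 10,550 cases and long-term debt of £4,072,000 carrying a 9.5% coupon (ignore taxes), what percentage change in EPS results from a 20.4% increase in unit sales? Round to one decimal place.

Total contribution margin = 10,550 × £98.15 = £1,035,482.50.
EBIT = £1,035,482.50 − £384,000 = £651,482.50.
Interest = £386,840.00, so EBIT − I = £264,642.50.
Degree of combined leverage = contribution ÷ (EBIT − I) = £1,035,482.50 ÷ £264,642.50 = 3.9128.
EPS therefore changes by 3.9128 × (+20.4%) = +79.8%.

+79.8%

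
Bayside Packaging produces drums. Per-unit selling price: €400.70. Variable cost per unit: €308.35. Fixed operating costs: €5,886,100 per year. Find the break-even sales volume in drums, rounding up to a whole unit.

63,737 drums

Unit CM = price − variable cost = €400.70 − €308.35 = €92.35.
Break-even volume = fixed costs ÷ CM per unit = €5,886,100 ÷ €92.35 = 63,736.87, so 63,737 drums.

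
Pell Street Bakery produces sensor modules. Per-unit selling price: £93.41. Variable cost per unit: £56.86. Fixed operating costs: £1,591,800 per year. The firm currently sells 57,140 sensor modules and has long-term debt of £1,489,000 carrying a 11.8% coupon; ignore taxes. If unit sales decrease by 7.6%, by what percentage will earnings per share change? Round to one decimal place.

-49.5%

Contribution at this volume is 57,140 × £36.55 = £2,088,467.00.
Operating income = contribution − fixed costs = £2,088,467.00 − £1,591,800 = £496,667.00.
After interest of £175,702.00, pre-tax earnings = £320,965.00.
Degree of combined leverage = contribution ÷ (EBIT − I) = £2,088,467.00 ÷ £320,965.00 = 6.5068.
EPS therefore changes by 6.5068 × (-7.6%) = -49.5%.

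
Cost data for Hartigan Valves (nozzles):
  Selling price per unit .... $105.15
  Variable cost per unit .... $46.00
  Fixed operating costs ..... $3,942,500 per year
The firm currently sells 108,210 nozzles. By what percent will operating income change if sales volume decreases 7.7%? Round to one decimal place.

At 108,210 units, contribution = 108,210 × $59.15 = $6,400,621.50.
Operating income = contribution − fixed costs = $6,400,621.50 − $3,942,500 = $2,458,121.50.
So DOL = total CM / EBIT = $6,400,621.50 / $2,458,121.50 = 2.6039.
%ΔEBIT = DOL × %ΔSales = 2.6039 × -7.7% = -20.0%.

-20.0%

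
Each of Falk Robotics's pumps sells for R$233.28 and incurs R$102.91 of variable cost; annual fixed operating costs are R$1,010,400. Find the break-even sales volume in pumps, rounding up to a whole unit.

7,751 pumps

Each unit contributes R$233.28 − R$102.91 = R$130.37.
Units to break even: R$1,010,400 ÷ R$130.37 = 7,750.25, rounded up to 7,751.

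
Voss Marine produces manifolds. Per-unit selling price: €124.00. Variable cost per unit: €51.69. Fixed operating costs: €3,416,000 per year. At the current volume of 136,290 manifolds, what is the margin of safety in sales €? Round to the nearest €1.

Contribution margin per unit = €124.00 − €51.69 = €72.31. Break-even units = €3,416,000 ÷ €72.31 = 47,241.05; break-even revenue = 47,241.05 × €124.00 = €5,857,889.64.
Actual sales revenue = 136,290 × €124.00 = €16,899,960.00.
Margin of safety = €16,899,960.00 − €5,857,889.64 = €11,042,070.

€11,042,070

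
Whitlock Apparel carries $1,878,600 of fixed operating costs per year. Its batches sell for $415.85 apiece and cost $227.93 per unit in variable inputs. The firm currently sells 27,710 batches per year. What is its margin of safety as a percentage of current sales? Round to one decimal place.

63.9%

Each unit contributes $415.85 − $227.93 = $187.92. Break-even units = $1,878,600 ÷ $187.92 = 9,996.81; break-even revenue = 9,996.81 × $415.85 = $4,157,172.25.
Current sales = 27,710 × $415.85 = $11,523,203.50.
Margin of safety = ($11,523,203.50 − $4,157,172.25) ÷ $11,523,203.50 = 63.9%.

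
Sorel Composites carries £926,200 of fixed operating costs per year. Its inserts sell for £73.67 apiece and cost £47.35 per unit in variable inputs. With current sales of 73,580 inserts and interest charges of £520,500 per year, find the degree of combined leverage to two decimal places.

At 73,580 units, contribution = 73,580 × £26.32 = £1,936,625.60.
EBIT = £1,936,625.60 − £926,200 = £1,010,425.60. Interest = £520,500.00.
DOL = £1,936,625.60 ÷ £1,010,425.60 = 1.9166; DFL = £1,010,425.60 ÷ £489,925.60 = 2.0624.
Combined leverage = 1.9166 × 2.0624 = 3.9528.

3.95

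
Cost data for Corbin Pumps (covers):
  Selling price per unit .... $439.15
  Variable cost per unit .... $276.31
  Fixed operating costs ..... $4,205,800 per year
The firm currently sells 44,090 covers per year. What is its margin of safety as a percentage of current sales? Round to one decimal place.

41.4%

Contribution margin per unit = $439.15 − $276.31 = $162.84. Break-even units = $4,205,800 ÷ $162.84 = 25,827.81; break-even revenue = 25,827.81 × $439.15 = $11,342,281.20.
Actual sales revenue = 44,090 × $439.15 = $19,362,123.50.
Margin of safety = ($19,362,123.50 − $11,342,281.20) ÷ $19,362,123.50 = 41.4%.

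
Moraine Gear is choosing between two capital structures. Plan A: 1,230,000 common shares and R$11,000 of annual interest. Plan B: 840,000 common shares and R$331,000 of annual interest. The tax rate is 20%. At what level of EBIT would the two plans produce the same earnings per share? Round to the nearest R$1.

At indifference, (EBIT − 11,000)(1 − t)/1,230,000 = (EBIT − 331,000)(1 − t)/840,000.
Cancelling (1 − t) and cross-multiplying: 840,000·(EBIT − 11,000) = 1,230,000·(EBIT − 331,000).
Solving, EBIT = (331,000·1,230,000 − 11,000·840,000) / (1,230,000 − 840,000) = 397,890,000,000 / 390,000 = 1,020,230.77.

R$1,020,231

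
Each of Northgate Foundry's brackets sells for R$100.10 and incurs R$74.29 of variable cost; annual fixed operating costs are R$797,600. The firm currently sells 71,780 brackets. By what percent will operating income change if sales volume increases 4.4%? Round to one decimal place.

Contribution at this volume is 71,780 × R$25.81 = R$1,852,641.80.
Subtracting fixed costs: EBIT = R$1,852,641.80 − R$797,600 = R$1,055,041.80.
Degree of operating leverage = R$1,852,641.80 / R$1,055,041.80 = 1.7560.
%ΔEBIT = DOL × %ΔSales = 1.7560 × +4.4% = +7.7%.

+7.7%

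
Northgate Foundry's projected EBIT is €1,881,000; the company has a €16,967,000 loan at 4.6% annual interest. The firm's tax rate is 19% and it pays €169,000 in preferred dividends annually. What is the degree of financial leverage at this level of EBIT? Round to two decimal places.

Annual interest charges come to €780,482.00.
Pre-tax preferred-dividend burden = €169,000 ÷ (1 − 0.19) = €208,641.98.
DFL = EBIT ÷ [EBIT − I − D_p/(1−t)] = €1,881,000 ÷ [€1,881,000 − €780,482.00 − €208,641.98] = €1,881,000 ÷ €891,876.02 = 2.1090.

2.11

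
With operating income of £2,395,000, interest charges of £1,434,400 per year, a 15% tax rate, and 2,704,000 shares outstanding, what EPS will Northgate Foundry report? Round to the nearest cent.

£0.30

Pre-tax income = £2,395,000 − £1,434,400.00 = £960,600.00.
Net income = £960,600.00 × (1 − 0.15) = £816,510.00.
EPS = £816,510.00 ÷ 2,704,000 = £0.30.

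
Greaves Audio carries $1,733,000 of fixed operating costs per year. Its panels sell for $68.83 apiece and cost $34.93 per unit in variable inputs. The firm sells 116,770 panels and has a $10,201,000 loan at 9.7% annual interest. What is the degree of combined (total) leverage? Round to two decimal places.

3.20

At 116,770 units, contribution = 116,770 × $33.90 = $3,958,503.00.
Operating income = contribution − fixed costs = $3,958,503.00 − $1,733,000 = $2,225,503.00. Interest = $989,497.00, so EBIT − I = $1,236,006.00.
DCL = contribution ÷ (EBIT − I) = $3,958,503.00 ÷ $1,236,006.00 = 3.2027.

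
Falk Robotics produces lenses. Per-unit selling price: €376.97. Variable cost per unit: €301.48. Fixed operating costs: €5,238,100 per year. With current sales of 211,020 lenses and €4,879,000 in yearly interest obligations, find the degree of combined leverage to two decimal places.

Contribution at this volume is 211,020 × €75.49 = €15,929,899.80.
EBIT = €15,929,899.80 − €5,238,100 = €10,691,799.80. Interest = €4,879,000.00.
DOL = €15,929,899.80 ÷ €10,691,799.80 = 1.4899; DFL = €10,691,799.80 ÷ €5,812,799.80 = 1.8394.
Combined leverage = 1.4899 × 1.8394 = 2.7405.

2.74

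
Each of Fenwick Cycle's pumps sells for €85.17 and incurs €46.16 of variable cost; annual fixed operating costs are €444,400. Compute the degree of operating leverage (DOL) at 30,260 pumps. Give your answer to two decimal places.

Contribution at this volume is 30,260 × €39.01 = €1,180,442.60.
EBIT = €1,180,442.60 − €444,400 = €736,042.60.
DOL = contribution ÷ EBIT = €1,180,442.60 ÷ €736,042.60 = 1.6038.

1.60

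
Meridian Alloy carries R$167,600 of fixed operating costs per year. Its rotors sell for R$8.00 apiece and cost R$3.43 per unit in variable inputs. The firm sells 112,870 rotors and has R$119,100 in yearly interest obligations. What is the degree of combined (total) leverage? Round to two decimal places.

2.25

Contribution at this volume is 112,870 × R$4.57 = R$515,815.90.
Subtracting fixed costs: EBIT = R$515,815.90 − R$167,600 = R$348,215.90. Interest = R$119,100.00, so EBIT − I = R$229,115.90.
Degree of total leverage = total CM / (EBIT − interest) = R$515,815.90 / R$229,115.90 = 2.2513.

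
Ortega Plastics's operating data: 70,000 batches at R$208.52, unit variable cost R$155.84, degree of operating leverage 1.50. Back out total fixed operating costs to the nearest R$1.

Contribution at this volume is 70,000 × R$52.68 = R$3,687,600.00.
Since DOL = CM ÷ EBIT, EBIT = R$3,687,600.00 ÷ 1.50 = R$2,458,400.00.
Fixed costs = CM − EBIT = R$3,687,600.00 − R$2,458,400.00 = R$1,229,200.

R$1,229,200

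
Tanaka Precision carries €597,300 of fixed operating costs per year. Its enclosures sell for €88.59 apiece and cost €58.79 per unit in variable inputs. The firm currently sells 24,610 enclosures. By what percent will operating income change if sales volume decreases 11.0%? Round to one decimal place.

Contribution at this volume is 24,610 × €29.80 = €733,378.00.
EBIT = €733,378.00 − €597,300 = €136,078.00.
Degree of operating leverage = €733,378.00 / €136,078.00 = 5.3894.
So EBIT moves 5.3894 × (-11.0%) = -59.3%.

-59.3%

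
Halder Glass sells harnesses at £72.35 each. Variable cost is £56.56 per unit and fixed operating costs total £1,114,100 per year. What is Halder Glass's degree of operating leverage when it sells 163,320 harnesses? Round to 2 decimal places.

Contribution at this volume is 163,320 × £15.79 = £2,578,822.80.
Subtracting fixed costs: EBIT = £2,578,822.80 − £1,114,100 = £1,464,722.80.
So DOL = total CM / EBIT = £2,578,822.80 / £1,464,722.80 = 1.7606.

1.76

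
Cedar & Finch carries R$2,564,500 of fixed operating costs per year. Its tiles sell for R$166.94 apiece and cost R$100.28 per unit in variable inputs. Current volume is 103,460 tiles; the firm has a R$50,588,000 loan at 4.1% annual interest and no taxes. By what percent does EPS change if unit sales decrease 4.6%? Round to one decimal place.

At 103,460 units, contribution = 103,460 × R$66.66 = R$6,896,643.60.
Subtracting fixed costs: EBIT = R$6,896,643.60 − R$2,564,500 = R$4,332,143.60.
Interest = R$2,074,108.00, so EBIT − I = R$2,258,035.60.
DCL = total CM / (EBIT − I) = R$6,896,643.60 / R$2,258,035.60 = 3.0543.
%ΔEPS = DCL × %ΔSales = 3.0543 × -4.6% = -14.0%.

-14.0%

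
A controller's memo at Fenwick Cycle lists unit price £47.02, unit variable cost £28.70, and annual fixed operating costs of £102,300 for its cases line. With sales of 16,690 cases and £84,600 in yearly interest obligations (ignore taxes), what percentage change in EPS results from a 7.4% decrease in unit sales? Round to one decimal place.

-19.0%

Contribution at this volume is 16,690 × £18.32 = £305,760.80.
Operating income = contribution − fixed costs = £305,760.80 − £102,300 = £203,460.80.
Interest = £84,600.00, so EBIT − I = £118,860.80.
Degree of combined leverage = contribution ÷ (EBIT − I) = £305,760.80 ÷ £118,860.80 = 2.5724.
%ΔEPS = DCL × %ΔSales = 2.5724 × -7.4% = -19.0%.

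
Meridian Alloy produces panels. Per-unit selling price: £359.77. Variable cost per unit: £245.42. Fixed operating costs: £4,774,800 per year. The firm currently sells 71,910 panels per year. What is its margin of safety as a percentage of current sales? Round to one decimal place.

41.9%

Unit CM = price − variable cost = £359.77 − £245.42 = £114.35. Break-even units = £4,774,800 ÷ £114.35 = 41,756.01; break-even revenue = 41,756.01 × £359.77 = £15,022,560.52.
Actual sales revenue = 71,910 × £359.77 = £25,871,060.70.
Margin of safety = (£25,871,060.70 − £15,022,560.52) ÷ £25,871,060.70 = 41.9%.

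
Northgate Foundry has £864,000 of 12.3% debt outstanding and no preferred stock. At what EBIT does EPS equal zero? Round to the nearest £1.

£106,272

Annual interest = 12.3% × £864,000 = £106,272.00.
With no preferred dividends, EPS = 0 when EBIT exactly covers interest, so the financial break-even EBIT is £106,272.00.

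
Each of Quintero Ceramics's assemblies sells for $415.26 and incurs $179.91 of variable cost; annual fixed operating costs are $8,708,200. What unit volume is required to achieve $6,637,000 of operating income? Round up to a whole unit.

65,202 assemblies

Unit CM = price − variable cost = $415.26 − $179.91 = $235.35.
Units = (FC + target) / CM = ($8,708,200 + $6,637,000) / $235.35 = 65,201.61, so 65,202 assemblies.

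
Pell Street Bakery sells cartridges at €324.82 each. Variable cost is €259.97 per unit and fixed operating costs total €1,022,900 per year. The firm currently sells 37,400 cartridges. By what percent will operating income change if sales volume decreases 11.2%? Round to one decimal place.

Total contribution margin = 37,400 × €64.85 = €2,425,390.00.
Operating income = contribution − fixed costs = €2,425,390.00 − €1,022,900 = €1,402,490.00.
So DOL = total CM / EBIT = €2,425,390.00 / €1,402,490.00 = 1.7293.
So EBIT moves 1.7293 × (-11.2%) = -19.4%.

-19.4%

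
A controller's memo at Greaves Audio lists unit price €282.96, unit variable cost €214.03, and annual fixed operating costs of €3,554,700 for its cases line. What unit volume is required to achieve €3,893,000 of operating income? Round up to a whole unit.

Unit CM = price − variable cost = €282.96 − €214.03 = €68.93.
Units = (FC + target) / CM = (€3,554,700 + €3,893,000) / €68.93 = 108,047.29, so 108,048 cases.

108,048 cases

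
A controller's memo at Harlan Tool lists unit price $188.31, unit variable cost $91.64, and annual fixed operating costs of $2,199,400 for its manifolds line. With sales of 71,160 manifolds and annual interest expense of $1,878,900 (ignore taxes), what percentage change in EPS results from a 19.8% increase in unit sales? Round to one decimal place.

+48.6%

Contribution at this volume is 71,160 × $96.67 = $6,879,037.20.
Operating income = contribution − fixed costs = $6,879,037.20 − $2,199,400 = $4,679,637.20.
After interest of $1,878,900.00, pre-tax earnings = $2,800,737.20.
Degree of combined leverage = contribution ÷ (EBIT − I) = $6,879,037.20 ÷ $2,800,737.20 = 2.4562.
%ΔEPS = DCL × %ΔSales = 2.4562 × +19.8% = +48.6%.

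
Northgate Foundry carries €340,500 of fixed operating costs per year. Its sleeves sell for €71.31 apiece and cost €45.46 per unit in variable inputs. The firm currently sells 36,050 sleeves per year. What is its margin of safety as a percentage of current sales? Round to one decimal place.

Each unit contributes €71.31 − €45.46 = €25.85. Break-even units = €340,500 ÷ €25.85 = 13,172.15; break-even revenue = 13,172.15 × €71.31 = €939,305.80.
Current sales = 36,050 × €71.31 = €2,570,725.50.
Margin of safety = (€2,570,725.50 − €939,305.80) ÷ €2,570,725.50 = 63.5%.

63.5%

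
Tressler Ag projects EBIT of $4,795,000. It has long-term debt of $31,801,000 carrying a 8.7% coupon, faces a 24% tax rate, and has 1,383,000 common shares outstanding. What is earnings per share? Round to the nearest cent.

Interest = $2,766,687.00, so EBT = $4,795,000 − $2,766,687.00 = $2,028,313.00.
Net income = $2,028,313.00 × (1 − 0.24) = $1,541,517.88.
EPS = $1,541,517.88 ÷ 1,383,000 = $1.11.

$1.11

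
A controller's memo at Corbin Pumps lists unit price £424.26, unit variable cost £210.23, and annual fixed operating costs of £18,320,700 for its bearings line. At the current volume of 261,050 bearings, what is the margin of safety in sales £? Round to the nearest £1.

£74,436,948

Each unit contributes £424.26 − £210.23 = £214.03. Break-even units = £18,320,700 ÷ £214.03 = 85,598.75; break-even revenue = 85,598.75 × £424.26 = £36,316,124.76.
Actual sales revenue = 261,050 × £424.26 = £110,753,073.00.
Margin of safety = £110,753,073.00 − £36,316,124.76 = £74,436,948.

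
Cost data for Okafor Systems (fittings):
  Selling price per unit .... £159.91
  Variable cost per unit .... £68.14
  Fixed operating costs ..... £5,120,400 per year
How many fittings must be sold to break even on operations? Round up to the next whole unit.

55,797 fittings

Each unit contributes £159.91 − £68.14 = £91.77.
Units to break even: £5,120,400 ÷ £91.77 = 55,796.01, rounded up to 55,797.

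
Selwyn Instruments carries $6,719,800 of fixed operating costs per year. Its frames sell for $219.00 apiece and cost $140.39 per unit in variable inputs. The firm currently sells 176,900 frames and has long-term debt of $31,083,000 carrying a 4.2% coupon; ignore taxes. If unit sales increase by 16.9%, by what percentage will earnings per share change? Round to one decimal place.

+40.0%

Total contribution margin = 176,900 × $78.61 = $13,906,109.00.
Subtracting fixed costs: EBIT = $13,906,109.00 − $6,719,800 = $7,186,309.00.
After interest of $1,305,486.00, pre-tax earnings = $5,880,823.00.
Degree of combined leverage = contribution ÷ (EBIT − I) = $13,906,109.00 ÷ $5,880,823.00 = 2.3647.
%ΔEPS = DCL × %ΔSales = 2.3647 × +16.9% = +40.0%.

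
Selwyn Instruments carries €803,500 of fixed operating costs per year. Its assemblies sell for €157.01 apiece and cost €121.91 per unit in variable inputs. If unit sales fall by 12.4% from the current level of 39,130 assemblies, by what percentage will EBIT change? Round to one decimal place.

-29.9%

Total contribution margin = 39,130 × €35.10 = €1,373,463.00.
Operating income = contribution − fixed costs = €1,373,463.00 − €803,500 = €569,963.00.
DOL = contribution ÷ EBIT = €1,373,463.00 ÷ €569,963.00 = 2.4097.
Operating income changes by 2.4097 × -12.4% = -29.9%.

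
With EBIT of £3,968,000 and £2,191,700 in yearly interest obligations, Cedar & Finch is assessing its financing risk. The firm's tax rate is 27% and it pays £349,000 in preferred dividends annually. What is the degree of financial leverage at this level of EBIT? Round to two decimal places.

Interest = £2,191,700.00.
Pre-tax preferred-dividend burden = £349,000 ÷ (1 − 0.27) = £478,082.19.
DFL = EBIT ÷ [EBIT − I − D_p/(1−t)] = £3,968,000 ÷ [£3,968,000 − £2,191,700.00 − £478,082.19] = £3,968,000 ÷ £1,298,217.81 = 3.0565.

3.06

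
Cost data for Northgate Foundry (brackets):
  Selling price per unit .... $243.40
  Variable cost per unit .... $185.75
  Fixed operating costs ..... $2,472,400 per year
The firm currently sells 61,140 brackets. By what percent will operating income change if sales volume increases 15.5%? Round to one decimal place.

Contribution at this volume is 61,140 × $57.65 = $3,524,721.00.
EBIT = $3,524,721.00 − $2,472,400 = $1,052,321.00.
So DOL = total CM / EBIT = $3,524,721.00 / $1,052,321.00 = 3.3495.
So EBIT moves 3.3495 × (+15.5%) = +51.9%.

+51.9%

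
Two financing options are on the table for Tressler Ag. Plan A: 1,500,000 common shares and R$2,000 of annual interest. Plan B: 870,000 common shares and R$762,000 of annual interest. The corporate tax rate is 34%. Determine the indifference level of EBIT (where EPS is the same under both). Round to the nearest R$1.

Set EPS_A = EPS_B: (EBIT − R$2,000)(1 − 0.34) ÷ 1,500,000 = (EBIT − R$762,000)(1 − 0.34) ÷ 870,000.
The (1 − t) factor cancels: (EBIT − 2,000) × 870,000 = (EBIT − 762,000) × 1,500,000.
EBIT × (1,500,000 − 870,000) = 762,000 × 1,500,000 − 2,000 × 870,000 = 1,141,260,000,000, so EBIT = 1,141,260,000,000 ÷ 630,000 = 1,811,523.81.

R$1,811,524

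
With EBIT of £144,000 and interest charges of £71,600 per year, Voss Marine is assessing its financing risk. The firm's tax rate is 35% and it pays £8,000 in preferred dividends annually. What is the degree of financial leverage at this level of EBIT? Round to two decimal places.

Interest = £71,600.00.
Pre-tax preferred-dividend burden = £8,000 ÷ (1 − 0.35) = £12,307.69.
DFL = EBIT ÷ [EBIT − I − D_p/(1−t)] = £144,000 ÷ [£144,000 − £71,600.00 − £12,307.69] = £144,000 ÷ £60,092.31 = 2.3963.

2.40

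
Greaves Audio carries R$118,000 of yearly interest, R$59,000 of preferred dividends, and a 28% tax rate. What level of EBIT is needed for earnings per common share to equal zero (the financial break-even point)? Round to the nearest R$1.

Preferred dividends are paid after tax, so their pre-tax equivalent is R$59,000 ÷ (1 − 0.28) = R$81,944.44.
EPS = 0 when EBIT covers interest plus the pre-tax preferred burden: R$118,000 + R$81,944.44 = R$199,944.44.

R$199,944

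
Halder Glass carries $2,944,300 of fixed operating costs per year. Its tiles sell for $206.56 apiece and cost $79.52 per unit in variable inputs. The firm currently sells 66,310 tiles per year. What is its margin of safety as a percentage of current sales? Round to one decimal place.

Contribution margin per unit = $206.56 − $79.52 = $127.04. Break-even units = $2,944,300 ÷ $127.04 = 23,176.16; break-even revenue = 23,176.16 × $206.56 = $4,787,268.64.
Actual sales revenue = 66,310 × $206.56 = $13,696,993.60.
Margin of safety = ($13,696,993.60 − $4,787,268.64) ÷ $13,696,993.60 = 65.0%.

65.0%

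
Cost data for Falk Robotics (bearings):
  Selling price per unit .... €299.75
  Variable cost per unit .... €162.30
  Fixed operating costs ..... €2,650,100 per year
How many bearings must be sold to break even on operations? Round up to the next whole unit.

Contribution margin per unit = €299.75 − €162.30 = €137.45.
Break-even volume = fixed costs ÷ CM per unit = €2,650,100 ÷ €137.45 = 19,280.47, so 19,281 bearings.

19,281 bearings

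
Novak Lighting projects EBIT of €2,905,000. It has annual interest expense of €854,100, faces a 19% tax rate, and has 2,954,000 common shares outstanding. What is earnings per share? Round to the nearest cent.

Pre-tax income = €2,905,000 − €854,100.00 = €2,050,900.00.
Net income = €2,050,900.00 × (1 − 0.19) = €1,661,229.00.
EPS = €1,661,229.00 ÷ 2,954,000 = €0.56.

€0.56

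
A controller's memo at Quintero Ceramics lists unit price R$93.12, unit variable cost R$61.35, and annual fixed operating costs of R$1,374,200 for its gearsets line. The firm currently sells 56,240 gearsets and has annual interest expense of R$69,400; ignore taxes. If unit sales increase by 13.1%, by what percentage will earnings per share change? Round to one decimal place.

+68.2%

Total contribution margin = 56,240 × R$31.77 = R$1,786,744.80.
EBIT = R$1,786,744.80 − R$1,374,200 = R$412,544.80.
Interest = R$69,400.00, so EBIT − I = R$343,144.80.
DCL = total CM / (EBIT − I) = R$1,786,744.80 / R$343,144.80 = 5.2070.
%ΔEPS = DCL × %ΔSales = 5.2070 × +13.1% = +68.2%.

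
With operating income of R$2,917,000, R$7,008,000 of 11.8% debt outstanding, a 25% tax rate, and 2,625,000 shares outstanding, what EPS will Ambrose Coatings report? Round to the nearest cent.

R$0.60

Interest = R$826,944.00, so EBT = R$2,917,000 − R$826,944.00 = R$2,090,056.00.
After tax at 25%: net income = R$2,090,056.00 × 0.75 = R$1,567,542.00.
EPS = R$1,567,542.00 ÷ 2,625,000 = R$0.60.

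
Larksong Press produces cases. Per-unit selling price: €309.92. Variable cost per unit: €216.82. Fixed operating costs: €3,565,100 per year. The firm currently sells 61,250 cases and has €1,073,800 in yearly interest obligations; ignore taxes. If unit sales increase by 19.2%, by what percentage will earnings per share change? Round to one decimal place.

+103.0%

Contribution at this volume is 61,250 × €93.10 = €5,702,375.00.
Operating income = contribution − fixed costs = €5,702,375.00 − €3,565,100 = €2,137,275.00.
After interest of €1,073,800.00, pre-tax earnings = €1,063,475.00.
DCL = total CM / (EBIT − I) = €5,702,375.00 / €1,063,475.00 = 5.3620.
%ΔEPS = DCL × %ΔSales = 5.3620 × +19.2% = +103.0%.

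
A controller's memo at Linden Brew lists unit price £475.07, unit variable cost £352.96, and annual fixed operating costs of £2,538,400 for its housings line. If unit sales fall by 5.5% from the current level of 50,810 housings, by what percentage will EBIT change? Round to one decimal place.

Total contribution margin = 50,810 × £122.11 = £6,204,409.10.
Subtracting fixed costs: EBIT = £6,204,409.10 − £2,538,400 = £3,666,009.10.
Degree of operating leverage = £6,204,409.10 / £3,666,009.10 = 1.6924.
Operating income changes by 1.6924 × -5.5% = -9.3%.

-9.3%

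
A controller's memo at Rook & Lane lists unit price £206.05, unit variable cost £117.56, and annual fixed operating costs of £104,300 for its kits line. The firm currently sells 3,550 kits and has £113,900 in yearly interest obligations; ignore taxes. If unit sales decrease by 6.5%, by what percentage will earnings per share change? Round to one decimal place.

-21.3%

Contribution at this volume is 3,550 × £88.49 = £314,139.50.
EBIT = £314,139.50 − £104,300 = £209,839.50.
After interest of £113,900.00, pre-tax earnings = £95,939.50.
Degree of combined leverage = contribution ÷ (EBIT − I) = £314,139.50 ÷ £95,939.50 = 3.2743.
%ΔEPS = DCL × %ΔSales = 3.2743 × -6.5% = -21.3%.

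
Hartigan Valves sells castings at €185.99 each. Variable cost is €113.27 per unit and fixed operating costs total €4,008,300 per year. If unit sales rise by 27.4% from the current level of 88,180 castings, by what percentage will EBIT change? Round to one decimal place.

At 88,180 units, contribution = 88,180 × €72.72 = €6,412,449.60.
Operating income = contribution − fixed costs = €6,412,449.60 − €4,008,300 = €2,404,149.60.
DOL = contribution ÷ EBIT = €6,412,449.60 ÷ €2,404,149.60 = 2.6672.
Operating income changes by 2.6672 × +27.4% = +73.1%.

+73.1%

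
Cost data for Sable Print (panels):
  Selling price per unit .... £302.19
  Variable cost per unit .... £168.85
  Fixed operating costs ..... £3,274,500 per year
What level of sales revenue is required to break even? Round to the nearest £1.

£7,421,038

Contribution margin per unit = £302.19 − £168.85 = £133.34, a CM ratio of £133.34 ÷ £302.19 = 0.4412.
Break-even revenue = fixed costs × price ÷ CM = £3,274,500 × £302.19 ÷ £133.34 = £7,421,038.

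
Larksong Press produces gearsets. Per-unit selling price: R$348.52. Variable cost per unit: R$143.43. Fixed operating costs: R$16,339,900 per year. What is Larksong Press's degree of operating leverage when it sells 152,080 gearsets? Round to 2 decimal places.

2.10

At 152,080 units, contribution = 152,080 × R$205.09 = R$31,190,087.20.
EBIT = R$31,190,087.20 − R$16,339,900 = R$14,850,187.20.
Degree of operating leverage = R$31,190,087.20 / R$14,850,187.20 = 2.1003.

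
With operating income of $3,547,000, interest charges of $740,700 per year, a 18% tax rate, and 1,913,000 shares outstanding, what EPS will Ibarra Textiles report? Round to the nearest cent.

Interest = $740,700.00, so EBT = $3,547,000 − $740,700.00 = $2,806,300.00.
Net income = $2,806,300.00 × (1 − 0.18) = $2,301,166.00.
Per share: $2,301,166.00 / 1,913,000 shares = $1.20.

$1.20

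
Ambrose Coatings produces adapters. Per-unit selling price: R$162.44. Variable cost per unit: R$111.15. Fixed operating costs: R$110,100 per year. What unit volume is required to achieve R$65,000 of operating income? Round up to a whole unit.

Contribution margin per unit = R$162.44 − R$111.15 = R$51.29.
Required volume = (fixed costs + target profit) ÷ CM = (R$110,100 + R$65,000) ÷ R$51.29 = 3,413.92, so 3,414 adapters.

3,414 adapters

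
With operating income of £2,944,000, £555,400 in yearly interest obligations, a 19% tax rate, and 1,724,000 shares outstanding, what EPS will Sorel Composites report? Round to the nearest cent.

£1.12

Interest = £555,400.00, so EBT = £2,944,000 − £555,400.00 = £2,388,600.00.
Net income = £2,388,600.00 × (1 − 0.19) = £1,934,766.00.
Per share: £1,934,766.00 / 1,724,000 shares = £1.12.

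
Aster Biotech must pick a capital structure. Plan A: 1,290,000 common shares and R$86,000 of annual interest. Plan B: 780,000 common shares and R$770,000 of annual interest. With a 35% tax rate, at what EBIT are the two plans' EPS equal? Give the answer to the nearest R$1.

Set EPS_A = EPS_B: (EBIT − R$86,000)(1 − 0.35) ÷ 1,290,000 = (EBIT − R$770,000)(1 − 0.35) ÷ 780,000.
The (1 − t) factor cancels: (EBIT − 86,000) × 780,000 = (EBIT − 770,000) × 1,290,000.
EBIT × (1,290,000 − 780,000) = 770,000 × 1,290,000 − 86,000 × 780,000 = 926,220,000,000, so EBIT = 926,220,000,000 ÷ 510,000 = 1,816,117.65.

R$1,816,118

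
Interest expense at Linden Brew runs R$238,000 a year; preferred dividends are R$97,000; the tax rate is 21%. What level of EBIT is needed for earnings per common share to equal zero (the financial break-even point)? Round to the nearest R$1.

R$360,785

Grossing the preferred dividend up to pre-tax terms: R$97,000 / (1 − 0.21) = R$122,784.81.
Financial break-even EBIT = interest + D_p ÷ (1 − t) = R$238,000 + R$122,784.81 = R$360,784.81.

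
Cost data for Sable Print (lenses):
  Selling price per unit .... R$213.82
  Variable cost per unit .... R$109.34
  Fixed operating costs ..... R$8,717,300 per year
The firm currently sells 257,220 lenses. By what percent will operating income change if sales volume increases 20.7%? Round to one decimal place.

Total contribution margin = 257,220 × R$104.48 = R$26,874,345.60.
Operating income = contribution − fixed costs = R$26,874,345.60 − R$8,717,300 = R$18,157,045.60.
Degree of operating leverage = R$26,874,345.60 / R$18,157,045.60 = 1.4801.
So EBIT moves 1.4801 × (+20.7%) = +30.6%.

+30.6%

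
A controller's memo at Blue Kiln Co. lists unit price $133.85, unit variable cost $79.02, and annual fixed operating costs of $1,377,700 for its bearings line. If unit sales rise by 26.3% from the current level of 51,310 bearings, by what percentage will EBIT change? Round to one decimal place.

+51.5%

Total contribution margin = 51,310 × $54.83 = $2,813,327.30.
Subtracting fixed costs: EBIT = $2,813,327.30 − $1,377,700 = $1,435,627.30.
DOL = contribution ÷ EBIT = $2,813,327.30 ÷ $1,435,627.30 = 1.9597.
Operating income changes by 1.9597 × +26.3% = +51.5%.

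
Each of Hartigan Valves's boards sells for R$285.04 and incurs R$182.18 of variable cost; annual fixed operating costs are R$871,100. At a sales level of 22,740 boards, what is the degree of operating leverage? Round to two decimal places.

1.59

At 22,740 units, contribution = 22,740 × R$102.86 = R$2,339,036.40.
Operating income = contribution − fixed costs = R$2,339,036.40 − R$871,100 = R$1,467,936.40.
Degree of operating leverage = R$2,339,036.40 / R$1,467,936.40 = 1.5934.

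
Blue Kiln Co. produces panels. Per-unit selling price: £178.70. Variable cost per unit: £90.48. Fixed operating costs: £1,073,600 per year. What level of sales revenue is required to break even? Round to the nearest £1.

CM per unit = £178.70 − £90.48 = £88.22; CM ratio = £88.22 / £178.70 = 0.4937.
Break-even revenue = fixed costs × price ÷ CM = £1,073,600 × £178.70 ÷ £88.22 = £2,174,703.

£2,174,703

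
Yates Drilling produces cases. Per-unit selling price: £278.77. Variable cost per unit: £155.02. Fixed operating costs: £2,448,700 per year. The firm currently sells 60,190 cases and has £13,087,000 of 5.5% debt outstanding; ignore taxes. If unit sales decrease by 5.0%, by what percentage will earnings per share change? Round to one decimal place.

-8.7%

Total contribution margin = 60,190 × £123.75 = £7,448,512.50.
Subtracting fixed costs: EBIT = £7,448,512.50 − £2,448,700 = £4,999,812.50.
Interest = £719,785.00, so EBIT − I = £4,280,027.50.
DCL = total CM / (EBIT − I) = £7,448,512.50 / £4,280,027.50 = 1.7403.
EPS therefore changes by 1.7403 × (-5.0%) = -8.7%.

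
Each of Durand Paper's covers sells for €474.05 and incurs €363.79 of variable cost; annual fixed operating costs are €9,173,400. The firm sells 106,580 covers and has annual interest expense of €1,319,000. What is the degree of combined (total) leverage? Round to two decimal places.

9.33

At 106,580 units, contribution = 106,580 × €110.26 = €11,751,510.80.
EBIT = €11,751,510.80 − €9,173,400 = €2,578,110.80. Interest = €1,319,000.00, so EBIT − I = €1,259,110.80.
Degree of total leverage = total CM / (EBIT − interest) = €11,751,510.80 / €1,259,110.80 = 9.3332.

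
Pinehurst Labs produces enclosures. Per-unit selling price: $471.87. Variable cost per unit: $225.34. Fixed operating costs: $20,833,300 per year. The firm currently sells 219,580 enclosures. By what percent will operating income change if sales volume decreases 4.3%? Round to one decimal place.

At 219,580 units, contribution = 219,580 × $246.53 = $54,133,057.40.
Operating income = contribution − fixed costs = $54,133,057.40 − $20,833,300 = $33,299,757.40.
So DOL = total CM / EBIT = $54,133,057.40 / $33,299,757.40 = 1.6256.
So EBIT moves 1.6256 × (-4.3%) = -7.0%.

-7.0%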